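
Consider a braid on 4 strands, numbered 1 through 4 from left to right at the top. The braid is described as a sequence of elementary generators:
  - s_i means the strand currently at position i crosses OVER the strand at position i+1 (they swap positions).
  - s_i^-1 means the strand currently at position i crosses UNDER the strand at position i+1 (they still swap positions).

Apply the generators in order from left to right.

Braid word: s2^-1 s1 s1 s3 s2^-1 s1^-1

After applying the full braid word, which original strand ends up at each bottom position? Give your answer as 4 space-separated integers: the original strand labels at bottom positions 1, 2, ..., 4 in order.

Gen 1 (s2^-1): strand 2 crosses under strand 3. Perm now: [1 3 2 4]
Gen 2 (s1): strand 1 crosses over strand 3. Perm now: [3 1 2 4]
Gen 3 (s1): strand 3 crosses over strand 1. Perm now: [1 3 2 4]
Gen 4 (s3): strand 2 crosses over strand 4. Perm now: [1 3 4 2]
Gen 5 (s2^-1): strand 3 crosses under strand 4. Perm now: [1 4 3 2]
Gen 6 (s1^-1): strand 1 crosses under strand 4. Perm now: [4 1 3 2]

Answer: 4 1 3 2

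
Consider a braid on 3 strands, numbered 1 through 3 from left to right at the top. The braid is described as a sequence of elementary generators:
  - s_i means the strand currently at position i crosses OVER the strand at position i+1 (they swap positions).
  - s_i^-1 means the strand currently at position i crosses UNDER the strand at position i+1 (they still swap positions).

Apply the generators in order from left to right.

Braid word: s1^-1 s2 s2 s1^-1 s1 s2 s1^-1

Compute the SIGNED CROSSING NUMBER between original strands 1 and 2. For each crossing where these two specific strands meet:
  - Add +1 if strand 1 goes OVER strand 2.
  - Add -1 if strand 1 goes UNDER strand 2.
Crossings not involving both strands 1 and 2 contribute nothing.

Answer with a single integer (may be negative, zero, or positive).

Answer: 1

Derivation:
Gen 1: 1 under 2. Both 1&2? yes. Contrib: -1. Sum: -1
Gen 2: crossing 1x3. Both 1&2? no. Sum: -1
Gen 3: crossing 3x1. Both 1&2? no. Sum: -1
Gen 4: 2 under 1. Both 1&2? yes. Contrib: +1. Sum: 0
Gen 5: 1 over 2. Both 1&2? yes. Contrib: +1. Sum: 1
Gen 6: crossing 1x3. Both 1&2? no. Sum: 1
Gen 7: crossing 2x3. Both 1&2? no. Sum: 1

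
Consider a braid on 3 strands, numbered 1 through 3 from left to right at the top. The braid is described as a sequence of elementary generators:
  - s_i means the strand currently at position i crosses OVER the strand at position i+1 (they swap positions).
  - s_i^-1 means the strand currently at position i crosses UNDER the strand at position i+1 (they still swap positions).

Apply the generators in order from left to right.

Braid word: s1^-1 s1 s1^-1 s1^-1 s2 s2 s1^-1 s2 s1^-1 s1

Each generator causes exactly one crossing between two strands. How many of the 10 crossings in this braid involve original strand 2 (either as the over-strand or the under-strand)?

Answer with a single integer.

Answer: 9

Derivation:
Gen 1: crossing 1x2. Involves strand 2? yes. Count so far: 1
Gen 2: crossing 2x1. Involves strand 2? yes. Count so far: 2
Gen 3: crossing 1x2. Involves strand 2? yes. Count so far: 3
Gen 4: crossing 2x1. Involves strand 2? yes. Count so far: 4
Gen 5: crossing 2x3. Involves strand 2? yes. Count so far: 5
Gen 6: crossing 3x2. Involves strand 2? yes. Count so far: 6
Gen 7: crossing 1x2. Involves strand 2? yes. Count so far: 7
Gen 8: crossing 1x3. Involves strand 2? no. Count so far: 7
Gen 9: crossing 2x3. Involves strand 2? yes. Count so far: 8
Gen 10: crossing 3x2. Involves strand 2? yes. Count so far: 9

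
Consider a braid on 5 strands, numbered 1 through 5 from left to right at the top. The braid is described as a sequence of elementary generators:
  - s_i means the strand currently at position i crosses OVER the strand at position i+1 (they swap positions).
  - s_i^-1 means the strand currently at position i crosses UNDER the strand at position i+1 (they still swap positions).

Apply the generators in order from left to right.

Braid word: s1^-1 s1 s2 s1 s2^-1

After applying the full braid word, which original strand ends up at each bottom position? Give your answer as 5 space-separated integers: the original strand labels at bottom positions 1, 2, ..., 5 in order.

Answer: 3 2 1 4 5

Derivation:
Gen 1 (s1^-1): strand 1 crosses under strand 2. Perm now: [2 1 3 4 5]
Gen 2 (s1): strand 2 crosses over strand 1. Perm now: [1 2 3 4 5]
Gen 3 (s2): strand 2 crosses over strand 3. Perm now: [1 3 2 4 5]
Gen 4 (s1): strand 1 crosses over strand 3. Perm now: [3 1 2 4 5]
Gen 5 (s2^-1): strand 1 crosses under strand 2. Perm now: [3 2 1 4 5]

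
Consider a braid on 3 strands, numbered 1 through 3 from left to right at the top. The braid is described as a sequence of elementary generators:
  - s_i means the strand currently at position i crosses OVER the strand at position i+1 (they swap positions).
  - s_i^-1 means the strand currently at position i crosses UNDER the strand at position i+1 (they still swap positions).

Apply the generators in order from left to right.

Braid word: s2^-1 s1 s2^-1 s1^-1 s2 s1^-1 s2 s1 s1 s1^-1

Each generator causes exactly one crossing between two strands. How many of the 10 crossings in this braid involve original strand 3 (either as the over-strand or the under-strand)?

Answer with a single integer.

Answer: 8

Derivation:
Gen 1: crossing 2x3. Involves strand 3? yes. Count so far: 1
Gen 2: crossing 1x3. Involves strand 3? yes. Count so far: 2
Gen 3: crossing 1x2. Involves strand 3? no. Count so far: 2
Gen 4: crossing 3x2. Involves strand 3? yes. Count so far: 3
Gen 5: crossing 3x1. Involves strand 3? yes. Count so far: 4
Gen 6: crossing 2x1. Involves strand 3? no. Count so far: 4
Gen 7: crossing 2x3. Involves strand 3? yes. Count so far: 5
Gen 8: crossing 1x3. Involves strand 3? yes. Count so far: 6
Gen 9: crossing 3x1. Involves strand 3? yes. Count so far: 7
Gen 10: crossing 1x3. Involves strand 3? yes. Count so far: 8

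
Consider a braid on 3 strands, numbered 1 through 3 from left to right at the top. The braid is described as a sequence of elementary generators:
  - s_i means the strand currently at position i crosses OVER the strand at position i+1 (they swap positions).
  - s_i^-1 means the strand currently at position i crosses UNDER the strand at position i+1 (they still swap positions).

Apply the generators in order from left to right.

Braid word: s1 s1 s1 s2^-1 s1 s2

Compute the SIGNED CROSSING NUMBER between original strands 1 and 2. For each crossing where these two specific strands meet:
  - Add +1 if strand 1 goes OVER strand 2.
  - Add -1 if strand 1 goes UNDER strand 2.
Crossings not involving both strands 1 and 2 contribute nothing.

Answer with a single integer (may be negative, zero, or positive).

Answer: 0

Derivation:
Gen 1: 1 over 2. Both 1&2? yes. Contrib: +1. Sum: 1
Gen 2: 2 over 1. Both 1&2? yes. Contrib: -1. Sum: 0
Gen 3: 1 over 2. Both 1&2? yes. Contrib: +1. Sum: 1
Gen 4: crossing 1x3. Both 1&2? no. Sum: 1
Gen 5: crossing 2x3. Both 1&2? no. Sum: 1
Gen 6: 2 over 1. Both 1&2? yes. Contrib: -1. Sum: 0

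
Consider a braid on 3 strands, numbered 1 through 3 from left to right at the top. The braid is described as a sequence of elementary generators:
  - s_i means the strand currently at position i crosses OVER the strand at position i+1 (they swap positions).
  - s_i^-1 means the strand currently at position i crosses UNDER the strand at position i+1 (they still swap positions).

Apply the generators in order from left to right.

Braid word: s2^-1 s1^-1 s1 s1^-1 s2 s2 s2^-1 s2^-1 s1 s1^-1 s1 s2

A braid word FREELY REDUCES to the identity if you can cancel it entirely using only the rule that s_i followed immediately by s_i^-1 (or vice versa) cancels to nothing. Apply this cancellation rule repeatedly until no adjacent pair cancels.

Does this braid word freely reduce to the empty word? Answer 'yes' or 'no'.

Answer: yes

Derivation:
Gen 1 (s2^-1): push. Stack: [s2^-1]
Gen 2 (s1^-1): push. Stack: [s2^-1 s1^-1]
Gen 3 (s1): cancels prior s1^-1. Stack: [s2^-1]
Gen 4 (s1^-1): push. Stack: [s2^-1 s1^-1]
Gen 5 (s2): push. Stack: [s2^-1 s1^-1 s2]
Gen 6 (s2): push. Stack: [s2^-1 s1^-1 s2 s2]
Gen 7 (s2^-1): cancels prior s2. Stack: [s2^-1 s1^-1 s2]
Gen 8 (s2^-1): cancels prior s2. Stack: [s2^-1 s1^-1]
Gen 9 (s1): cancels prior s1^-1. Stack: [s2^-1]
Gen 10 (s1^-1): push. Stack: [s2^-1 s1^-1]
Gen 11 (s1): cancels prior s1^-1. Stack: [s2^-1]
Gen 12 (s2): cancels prior s2^-1. Stack: []
Reduced word: (empty)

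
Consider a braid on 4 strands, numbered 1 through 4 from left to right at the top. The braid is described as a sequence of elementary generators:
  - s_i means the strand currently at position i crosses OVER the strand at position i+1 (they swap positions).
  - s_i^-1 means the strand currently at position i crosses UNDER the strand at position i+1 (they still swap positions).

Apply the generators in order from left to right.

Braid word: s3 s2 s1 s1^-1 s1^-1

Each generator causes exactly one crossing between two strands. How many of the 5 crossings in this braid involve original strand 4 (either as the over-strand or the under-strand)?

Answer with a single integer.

Answer: 5

Derivation:
Gen 1: crossing 3x4. Involves strand 4? yes. Count so far: 1
Gen 2: crossing 2x4. Involves strand 4? yes. Count so far: 2
Gen 3: crossing 1x4. Involves strand 4? yes. Count so far: 3
Gen 4: crossing 4x1. Involves strand 4? yes. Count so far: 4
Gen 5: crossing 1x4. Involves strand 4? yes. Count so far: 5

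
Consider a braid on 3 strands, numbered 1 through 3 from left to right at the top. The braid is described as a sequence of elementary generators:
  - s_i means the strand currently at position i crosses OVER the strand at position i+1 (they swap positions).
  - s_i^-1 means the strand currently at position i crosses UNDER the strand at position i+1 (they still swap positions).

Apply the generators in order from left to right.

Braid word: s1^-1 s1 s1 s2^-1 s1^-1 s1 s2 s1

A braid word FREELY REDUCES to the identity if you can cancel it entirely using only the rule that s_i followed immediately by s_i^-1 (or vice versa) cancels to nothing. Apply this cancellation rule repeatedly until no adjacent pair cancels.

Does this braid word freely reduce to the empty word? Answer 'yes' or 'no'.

Answer: no

Derivation:
Gen 1 (s1^-1): push. Stack: [s1^-1]
Gen 2 (s1): cancels prior s1^-1. Stack: []
Gen 3 (s1): push. Stack: [s1]
Gen 4 (s2^-1): push. Stack: [s1 s2^-1]
Gen 5 (s1^-1): push. Stack: [s1 s2^-1 s1^-1]
Gen 6 (s1): cancels prior s1^-1. Stack: [s1 s2^-1]
Gen 7 (s2): cancels prior s2^-1. Stack: [s1]
Gen 8 (s1): push. Stack: [s1 s1]
Reduced word: s1 s1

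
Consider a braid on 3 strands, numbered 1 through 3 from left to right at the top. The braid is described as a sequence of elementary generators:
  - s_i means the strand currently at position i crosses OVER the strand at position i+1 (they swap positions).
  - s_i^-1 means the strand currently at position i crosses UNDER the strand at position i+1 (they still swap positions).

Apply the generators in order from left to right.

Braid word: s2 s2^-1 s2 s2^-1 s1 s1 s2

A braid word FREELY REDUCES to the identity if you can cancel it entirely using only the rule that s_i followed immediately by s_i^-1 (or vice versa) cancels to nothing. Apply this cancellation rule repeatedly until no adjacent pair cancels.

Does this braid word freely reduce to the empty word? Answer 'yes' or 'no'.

Gen 1 (s2): push. Stack: [s2]
Gen 2 (s2^-1): cancels prior s2. Stack: []
Gen 3 (s2): push. Stack: [s2]
Gen 4 (s2^-1): cancels prior s2. Stack: []
Gen 5 (s1): push. Stack: [s1]
Gen 6 (s1): push. Stack: [s1 s1]
Gen 7 (s2): push. Stack: [s1 s1 s2]
Reduced word: s1 s1 s2

Answer: no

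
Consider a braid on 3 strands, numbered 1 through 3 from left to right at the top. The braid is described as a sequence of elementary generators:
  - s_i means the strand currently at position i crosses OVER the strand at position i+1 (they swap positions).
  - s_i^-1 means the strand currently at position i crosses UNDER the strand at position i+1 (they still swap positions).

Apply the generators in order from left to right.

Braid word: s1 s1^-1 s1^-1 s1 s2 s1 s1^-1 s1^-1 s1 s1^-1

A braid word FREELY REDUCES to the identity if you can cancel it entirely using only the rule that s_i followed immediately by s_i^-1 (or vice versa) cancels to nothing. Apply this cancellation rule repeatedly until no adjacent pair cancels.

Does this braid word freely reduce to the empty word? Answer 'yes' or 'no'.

Gen 1 (s1): push. Stack: [s1]
Gen 2 (s1^-1): cancels prior s1. Stack: []
Gen 3 (s1^-1): push. Stack: [s1^-1]
Gen 4 (s1): cancels prior s1^-1. Stack: []
Gen 5 (s2): push. Stack: [s2]
Gen 6 (s1): push. Stack: [s2 s1]
Gen 7 (s1^-1): cancels prior s1. Stack: [s2]
Gen 8 (s1^-1): push. Stack: [s2 s1^-1]
Gen 9 (s1): cancels prior s1^-1. Stack: [s2]
Gen 10 (s1^-1): push. Stack: [s2 s1^-1]
Reduced word: s2 s1^-1

Answer: no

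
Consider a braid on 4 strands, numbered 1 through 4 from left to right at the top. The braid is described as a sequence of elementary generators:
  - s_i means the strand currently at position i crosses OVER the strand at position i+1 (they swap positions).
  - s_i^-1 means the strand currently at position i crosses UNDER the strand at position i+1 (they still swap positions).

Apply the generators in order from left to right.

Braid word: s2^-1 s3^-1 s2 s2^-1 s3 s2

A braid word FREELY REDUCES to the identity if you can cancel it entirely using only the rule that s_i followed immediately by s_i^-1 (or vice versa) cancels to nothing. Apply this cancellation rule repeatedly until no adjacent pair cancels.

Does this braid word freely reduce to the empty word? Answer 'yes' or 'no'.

Answer: yes

Derivation:
Gen 1 (s2^-1): push. Stack: [s2^-1]
Gen 2 (s3^-1): push. Stack: [s2^-1 s3^-1]
Gen 3 (s2): push. Stack: [s2^-1 s3^-1 s2]
Gen 4 (s2^-1): cancels prior s2. Stack: [s2^-1 s3^-1]
Gen 5 (s3): cancels prior s3^-1. Stack: [s2^-1]
Gen 6 (s2): cancels prior s2^-1. Stack: []
Reduced word: (empty)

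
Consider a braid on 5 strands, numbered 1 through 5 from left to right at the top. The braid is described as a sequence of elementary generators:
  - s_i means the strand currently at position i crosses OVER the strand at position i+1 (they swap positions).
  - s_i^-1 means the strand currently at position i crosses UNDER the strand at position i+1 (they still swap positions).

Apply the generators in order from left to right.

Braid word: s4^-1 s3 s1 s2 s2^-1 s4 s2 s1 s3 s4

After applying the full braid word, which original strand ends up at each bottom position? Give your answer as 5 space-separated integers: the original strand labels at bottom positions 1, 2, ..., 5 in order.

Gen 1 (s4^-1): strand 4 crosses under strand 5. Perm now: [1 2 3 5 4]
Gen 2 (s3): strand 3 crosses over strand 5. Perm now: [1 2 5 3 4]
Gen 3 (s1): strand 1 crosses over strand 2. Perm now: [2 1 5 3 4]
Gen 4 (s2): strand 1 crosses over strand 5. Perm now: [2 5 1 3 4]
Gen 5 (s2^-1): strand 5 crosses under strand 1. Perm now: [2 1 5 3 4]
Gen 6 (s4): strand 3 crosses over strand 4. Perm now: [2 1 5 4 3]
Gen 7 (s2): strand 1 crosses over strand 5. Perm now: [2 5 1 4 3]
Gen 8 (s1): strand 2 crosses over strand 5. Perm now: [5 2 1 4 3]
Gen 9 (s3): strand 1 crosses over strand 4. Perm now: [5 2 4 1 3]
Gen 10 (s4): strand 1 crosses over strand 3. Perm now: [5 2 4 3 1]

Answer: 5 2 4 3 1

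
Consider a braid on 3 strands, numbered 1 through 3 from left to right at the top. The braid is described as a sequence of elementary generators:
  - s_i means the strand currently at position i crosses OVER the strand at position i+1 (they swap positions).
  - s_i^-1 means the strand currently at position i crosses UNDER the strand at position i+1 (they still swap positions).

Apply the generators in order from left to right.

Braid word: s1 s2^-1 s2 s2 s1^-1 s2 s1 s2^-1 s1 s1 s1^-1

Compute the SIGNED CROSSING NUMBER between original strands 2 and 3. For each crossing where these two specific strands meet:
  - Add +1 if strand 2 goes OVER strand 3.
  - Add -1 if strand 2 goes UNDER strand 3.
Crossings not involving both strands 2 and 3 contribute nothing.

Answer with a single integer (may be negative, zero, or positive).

Answer: 0

Derivation:
Gen 1: crossing 1x2. Both 2&3? no. Sum: 0
Gen 2: crossing 1x3. Both 2&3? no. Sum: 0
Gen 3: crossing 3x1. Both 2&3? no. Sum: 0
Gen 4: crossing 1x3. Both 2&3? no. Sum: 0
Gen 5: 2 under 3. Both 2&3? yes. Contrib: -1. Sum: -1
Gen 6: crossing 2x1. Both 2&3? no. Sum: -1
Gen 7: crossing 3x1. Both 2&3? no. Sum: -1
Gen 8: 3 under 2. Both 2&3? yes. Contrib: +1. Sum: 0
Gen 9: crossing 1x2. Both 2&3? no. Sum: 0
Gen 10: crossing 2x1. Both 2&3? no. Sum: 0
Gen 11: crossing 1x2. Both 2&3? no. Sum: 0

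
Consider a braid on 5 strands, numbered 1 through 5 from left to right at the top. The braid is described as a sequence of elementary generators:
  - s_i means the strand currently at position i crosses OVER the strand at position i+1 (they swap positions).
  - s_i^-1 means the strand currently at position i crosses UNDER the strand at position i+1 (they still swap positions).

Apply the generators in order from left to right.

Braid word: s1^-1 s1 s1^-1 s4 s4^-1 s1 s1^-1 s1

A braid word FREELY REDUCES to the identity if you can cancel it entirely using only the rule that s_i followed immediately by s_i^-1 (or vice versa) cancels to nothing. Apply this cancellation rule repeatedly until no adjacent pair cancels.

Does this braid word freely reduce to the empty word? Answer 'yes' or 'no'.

Gen 1 (s1^-1): push. Stack: [s1^-1]
Gen 2 (s1): cancels prior s1^-1. Stack: []
Gen 3 (s1^-1): push. Stack: [s1^-1]
Gen 4 (s4): push. Stack: [s1^-1 s4]
Gen 5 (s4^-1): cancels prior s4. Stack: [s1^-1]
Gen 6 (s1): cancels prior s1^-1. Stack: []
Gen 7 (s1^-1): push. Stack: [s1^-1]
Gen 8 (s1): cancels prior s1^-1. Stack: []
Reduced word: (empty)

Answer: yes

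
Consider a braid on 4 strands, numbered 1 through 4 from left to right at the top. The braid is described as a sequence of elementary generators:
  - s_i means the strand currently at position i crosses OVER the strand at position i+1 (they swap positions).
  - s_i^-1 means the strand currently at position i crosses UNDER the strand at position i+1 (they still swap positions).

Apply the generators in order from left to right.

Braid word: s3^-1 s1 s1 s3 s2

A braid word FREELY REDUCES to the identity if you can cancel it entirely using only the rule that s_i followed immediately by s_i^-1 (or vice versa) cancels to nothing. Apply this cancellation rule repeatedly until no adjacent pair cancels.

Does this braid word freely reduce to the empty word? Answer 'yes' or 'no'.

Gen 1 (s3^-1): push. Stack: [s3^-1]
Gen 2 (s1): push. Stack: [s3^-1 s1]
Gen 3 (s1): push. Stack: [s3^-1 s1 s1]
Gen 4 (s3): push. Stack: [s3^-1 s1 s1 s3]
Gen 5 (s2): push. Stack: [s3^-1 s1 s1 s3 s2]
Reduced word: s3^-1 s1 s1 s3 s2

Answer: no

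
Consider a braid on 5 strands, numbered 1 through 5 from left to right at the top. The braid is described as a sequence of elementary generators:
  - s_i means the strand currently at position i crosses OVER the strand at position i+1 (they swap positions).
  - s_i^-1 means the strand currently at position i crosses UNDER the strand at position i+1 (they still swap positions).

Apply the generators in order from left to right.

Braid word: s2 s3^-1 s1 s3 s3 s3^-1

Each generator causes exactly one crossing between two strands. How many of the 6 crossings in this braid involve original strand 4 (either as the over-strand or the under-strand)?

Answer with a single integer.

Answer: 4

Derivation:
Gen 1: crossing 2x3. Involves strand 4? no. Count so far: 0
Gen 2: crossing 2x4. Involves strand 4? yes. Count so far: 1
Gen 3: crossing 1x3. Involves strand 4? no. Count so far: 1
Gen 4: crossing 4x2. Involves strand 4? yes. Count so far: 2
Gen 5: crossing 2x4. Involves strand 4? yes. Count so far: 3
Gen 6: crossing 4x2. Involves strand 4? yes. Count so far: 4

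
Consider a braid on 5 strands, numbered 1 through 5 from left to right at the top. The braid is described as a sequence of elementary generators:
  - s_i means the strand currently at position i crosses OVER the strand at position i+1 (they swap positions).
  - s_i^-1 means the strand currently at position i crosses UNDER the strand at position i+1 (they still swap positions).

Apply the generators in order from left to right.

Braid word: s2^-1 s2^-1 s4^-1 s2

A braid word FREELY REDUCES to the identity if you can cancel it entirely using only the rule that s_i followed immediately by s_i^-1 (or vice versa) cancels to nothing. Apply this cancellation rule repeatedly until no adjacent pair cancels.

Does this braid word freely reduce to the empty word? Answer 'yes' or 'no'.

Gen 1 (s2^-1): push. Stack: [s2^-1]
Gen 2 (s2^-1): push. Stack: [s2^-1 s2^-1]
Gen 3 (s4^-1): push. Stack: [s2^-1 s2^-1 s4^-1]
Gen 4 (s2): push. Stack: [s2^-1 s2^-1 s4^-1 s2]
Reduced word: s2^-1 s2^-1 s4^-1 s2

Answer: no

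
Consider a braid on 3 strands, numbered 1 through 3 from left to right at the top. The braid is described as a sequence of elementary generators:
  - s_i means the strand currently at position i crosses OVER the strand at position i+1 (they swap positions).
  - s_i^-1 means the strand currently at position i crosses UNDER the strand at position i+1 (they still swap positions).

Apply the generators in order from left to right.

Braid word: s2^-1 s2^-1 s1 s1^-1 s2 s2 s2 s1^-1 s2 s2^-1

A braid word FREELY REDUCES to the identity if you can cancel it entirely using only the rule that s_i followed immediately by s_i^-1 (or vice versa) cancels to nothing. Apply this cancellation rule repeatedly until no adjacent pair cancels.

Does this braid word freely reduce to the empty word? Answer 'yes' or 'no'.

Answer: no

Derivation:
Gen 1 (s2^-1): push. Stack: [s2^-1]
Gen 2 (s2^-1): push. Stack: [s2^-1 s2^-1]
Gen 3 (s1): push. Stack: [s2^-1 s2^-1 s1]
Gen 4 (s1^-1): cancels prior s1. Stack: [s2^-1 s2^-1]
Gen 5 (s2): cancels prior s2^-1. Stack: [s2^-1]
Gen 6 (s2): cancels prior s2^-1. Stack: []
Gen 7 (s2): push. Stack: [s2]
Gen 8 (s1^-1): push. Stack: [s2 s1^-1]
Gen 9 (s2): push. Stack: [s2 s1^-1 s2]
Gen 10 (s2^-1): cancels prior s2. Stack: [s2 s1^-1]
Reduced word: s2 s1^-1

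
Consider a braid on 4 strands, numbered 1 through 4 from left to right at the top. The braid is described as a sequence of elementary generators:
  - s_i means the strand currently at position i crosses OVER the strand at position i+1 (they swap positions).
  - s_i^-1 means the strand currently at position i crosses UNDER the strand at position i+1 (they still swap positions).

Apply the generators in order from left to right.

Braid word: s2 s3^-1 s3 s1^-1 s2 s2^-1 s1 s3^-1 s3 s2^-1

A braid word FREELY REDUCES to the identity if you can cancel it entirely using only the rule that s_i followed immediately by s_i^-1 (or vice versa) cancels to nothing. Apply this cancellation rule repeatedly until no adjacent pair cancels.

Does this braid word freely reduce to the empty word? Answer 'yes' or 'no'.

Answer: yes

Derivation:
Gen 1 (s2): push. Stack: [s2]
Gen 2 (s3^-1): push. Stack: [s2 s3^-1]
Gen 3 (s3): cancels prior s3^-1. Stack: [s2]
Gen 4 (s1^-1): push. Stack: [s2 s1^-1]
Gen 5 (s2): push. Stack: [s2 s1^-1 s2]
Gen 6 (s2^-1): cancels prior s2. Stack: [s2 s1^-1]
Gen 7 (s1): cancels prior s1^-1. Stack: [s2]
Gen 8 (s3^-1): push. Stack: [s2 s3^-1]
Gen 9 (s3): cancels prior s3^-1. Stack: [s2]
Gen 10 (s2^-1): cancels prior s2. Stack: []
Reduced word: (empty)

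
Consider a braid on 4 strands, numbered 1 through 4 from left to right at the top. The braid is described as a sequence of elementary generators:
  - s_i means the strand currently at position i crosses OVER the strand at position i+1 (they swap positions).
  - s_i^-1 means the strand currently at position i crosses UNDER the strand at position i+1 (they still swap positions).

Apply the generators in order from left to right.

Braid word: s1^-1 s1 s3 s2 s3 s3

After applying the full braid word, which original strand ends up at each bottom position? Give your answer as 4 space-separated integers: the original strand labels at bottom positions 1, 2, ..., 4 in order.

Answer: 1 4 2 3

Derivation:
Gen 1 (s1^-1): strand 1 crosses under strand 2. Perm now: [2 1 3 4]
Gen 2 (s1): strand 2 crosses over strand 1. Perm now: [1 2 3 4]
Gen 3 (s3): strand 3 crosses over strand 4. Perm now: [1 2 4 3]
Gen 4 (s2): strand 2 crosses over strand 4. Perm now: [1 4 2 3]
Gen 5 (s3): strand 2 crosses over strand 3. Perm now: [1 4 3 2]
Gen 6 (s3): strand 3 crosses over strand 2. Perm now: [1 4 2 3]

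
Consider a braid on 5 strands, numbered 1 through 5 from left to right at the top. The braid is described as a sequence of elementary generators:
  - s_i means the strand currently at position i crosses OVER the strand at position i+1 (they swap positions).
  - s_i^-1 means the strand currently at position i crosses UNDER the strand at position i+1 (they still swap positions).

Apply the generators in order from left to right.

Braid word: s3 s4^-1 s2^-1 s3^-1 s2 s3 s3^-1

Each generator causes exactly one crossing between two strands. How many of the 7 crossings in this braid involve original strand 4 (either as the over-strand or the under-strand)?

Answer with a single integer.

Gen 1: crossing 3x4. Involves strand 4? yes. Count so far: 1
Gen 2: crossing 3x5. Involves strand 4? no. Count so far: 1
Gen 3: crossing 2x4. Involves strand 4? yes. Count so far: 2
Gen 4: crossing 2x5. Involves strand 4? no. Count so far: 2
Gen 5: crossing 4x5. Involves strand 4? yes. Count so far: 3
Gen 6: crossing 4x2. Involves strand 4? yes. Count so far: 4
Gen 7: crossing 2x4. Involves strand 4? yes. Count so far: 5

Answer: 5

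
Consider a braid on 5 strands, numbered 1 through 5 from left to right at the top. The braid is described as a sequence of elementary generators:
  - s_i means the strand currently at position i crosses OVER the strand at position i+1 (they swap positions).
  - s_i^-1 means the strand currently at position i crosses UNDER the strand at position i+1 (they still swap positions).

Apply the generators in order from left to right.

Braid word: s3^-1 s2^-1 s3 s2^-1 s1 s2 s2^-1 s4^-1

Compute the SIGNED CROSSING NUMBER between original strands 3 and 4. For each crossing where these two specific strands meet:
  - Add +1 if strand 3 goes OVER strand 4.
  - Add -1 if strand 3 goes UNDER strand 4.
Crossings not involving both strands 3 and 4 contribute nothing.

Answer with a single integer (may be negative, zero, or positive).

Answer: 0

Derivation:
Gen 1: 3 under 4. Both 3&4? yes. Contrib: -1. Sum: -1
Gen 2: crossing 2x4. Both 3&4? no. Sum: -1
Gen 3: crossing 2x3. Both 3&4? no. Sum: -1
Gen 4: 4 under 3. Both 3&4? yes. Contrib: +1. Sum: 0
Gen 5: crossing 1x3. Both 3&4? no. Sum: 0
Gen 6: crossing 1x4. Both 3&4? no. Sum: 0
Gen 7: crossing 4x1. Both 3&4? no. Sum: 0
Gen 8: crossing 2x5. Both 3&4? no. Sum: 0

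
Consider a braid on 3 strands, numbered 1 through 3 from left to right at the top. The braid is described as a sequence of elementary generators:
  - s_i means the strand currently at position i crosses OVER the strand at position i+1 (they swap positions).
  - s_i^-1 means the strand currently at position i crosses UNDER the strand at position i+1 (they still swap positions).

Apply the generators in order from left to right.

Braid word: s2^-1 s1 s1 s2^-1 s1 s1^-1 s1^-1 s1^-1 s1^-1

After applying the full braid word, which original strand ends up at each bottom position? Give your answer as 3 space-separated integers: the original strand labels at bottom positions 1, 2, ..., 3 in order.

Gen 1 (s2^-1): strand 2 crosses under strand 3. Perm now: [1 3 2]
Gen 2 (s1): strand 1 crosses over strand 3. Perm now: [3 1 2]
Gen 3 (s1): strand 3 crosses over strand 1. Perm now: [1 3 2]
Gen 4 (s2^-1): strand 3 crosses under strand 2. Perm now: [1 2 3]
Gen 5 (s1): strand 1 crosses over strand 2. Perm now: [2 1 3]
Gen 6 (s1^-1): strand 2 crosses under strand 1. Perm now: [1 2 3]
Gen 7 (s1^-1): strand 1 crosses under strand 2. Perm now: [2 1 3]
Gen 8 (s1^-1): strand 2 crosses under strand 1. Perm now: [1 2 3]
Gen 9 (s1^-1): strand 1 crosses under strand 2. Perm now: [2 1 3]

Answer: 2 1 3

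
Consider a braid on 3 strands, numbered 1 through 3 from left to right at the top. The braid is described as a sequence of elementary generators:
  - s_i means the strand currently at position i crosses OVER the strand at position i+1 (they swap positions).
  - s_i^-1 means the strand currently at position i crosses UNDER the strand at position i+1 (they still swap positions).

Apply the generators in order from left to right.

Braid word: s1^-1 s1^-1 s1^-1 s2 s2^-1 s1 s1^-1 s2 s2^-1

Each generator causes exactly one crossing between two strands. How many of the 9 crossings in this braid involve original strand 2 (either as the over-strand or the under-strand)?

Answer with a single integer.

Answer: 5

Derivation:
Gen 1: crossing 1x2. Involves strand 2? yes. Count so far: 1
Gen 2: crossing 2x1. Involves strand 2? yes. Count so far: 2
Gen 3: crossing 1x2. Involves strand 2? yes. Count so far: 3
Gen 4: crossing 1x3. Involves strand 2? no. Count so far: 3
Gen 5: crossing 3x1. Involves strand 2? no. Count so far: 3
Gen 6: crossing 2x1. Involves strand 2? yes. Count so far: 4
Gen 7: crossing 1x2. Involves strand 2? yes. Count so far: 5
Gen 8: crossing 1x3. Involves strand 2? no. Count so far: 5
Gen 9: crossing 3x1. Involves strand 2? no. Count so far: 5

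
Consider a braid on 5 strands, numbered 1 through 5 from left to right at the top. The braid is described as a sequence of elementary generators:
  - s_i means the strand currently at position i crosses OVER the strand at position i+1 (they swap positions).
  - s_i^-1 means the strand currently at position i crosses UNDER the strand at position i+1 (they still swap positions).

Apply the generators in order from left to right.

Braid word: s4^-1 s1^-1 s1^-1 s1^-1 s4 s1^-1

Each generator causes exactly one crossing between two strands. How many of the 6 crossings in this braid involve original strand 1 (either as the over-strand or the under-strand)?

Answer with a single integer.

Answer: 4

Derivation:
Gen 1: crossing 4x5. Involves strand 1? no. Count so far: 0
Gen 2: crossing 1x2. Involves strand 1? yes. Count so far: 1
Gen 3: crossing 2x1. Involves strand 1? yes. Count so far: 2
Gen 4: crossing 1x2. Involves strand 1? yes. Count so far: 3
Gen 5: crossing 5x4. Involves strand 1? no. Count so far: 3
Gen 6: crossing 2x1. Involves strand 1? yes. Count so far: 4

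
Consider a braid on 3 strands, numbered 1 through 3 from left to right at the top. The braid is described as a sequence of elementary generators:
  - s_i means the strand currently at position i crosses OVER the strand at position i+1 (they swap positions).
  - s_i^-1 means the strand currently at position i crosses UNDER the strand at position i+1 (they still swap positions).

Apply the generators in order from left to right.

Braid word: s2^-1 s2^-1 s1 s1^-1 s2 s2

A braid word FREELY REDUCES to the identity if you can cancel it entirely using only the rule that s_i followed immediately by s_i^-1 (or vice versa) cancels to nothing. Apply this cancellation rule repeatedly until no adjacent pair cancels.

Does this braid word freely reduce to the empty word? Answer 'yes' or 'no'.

Answer: yes

Derivation:
Gen 1 (s2^-1): push. Stack: [s2^-1]
Gen 2 (s2^-1): push. Stack: [s2^-1 s2^-1]
Gen 3 (s1): push. Stack: [s2^-1 s2^-1 s1]
Gen 4 (s1^-1): cancels prior s1. Stack: [s2^-1 s2^-1]
Gen 5 (s2): cancels prior s2^-1. Stack: [s2^-1]
Gen 6 (s2): cancels prior s2^-1. Stack: []
Reduced word: (empty)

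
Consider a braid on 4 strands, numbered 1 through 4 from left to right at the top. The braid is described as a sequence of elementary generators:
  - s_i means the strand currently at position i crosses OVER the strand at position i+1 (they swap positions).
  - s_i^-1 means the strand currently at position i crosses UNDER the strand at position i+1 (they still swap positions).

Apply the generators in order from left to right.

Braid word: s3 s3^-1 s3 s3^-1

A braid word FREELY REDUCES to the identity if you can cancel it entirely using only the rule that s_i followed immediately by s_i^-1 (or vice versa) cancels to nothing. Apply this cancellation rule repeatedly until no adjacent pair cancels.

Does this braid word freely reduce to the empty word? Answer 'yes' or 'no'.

Answer: yes

Derivation:
Gen 1 (s3): push. Stack: [s3]
Gen 2 (s3^-1): cancels prior s3. Stack: []
Gen 3 (s3): push. Stack: [s3]
Gen 4 (s3^-1): cancels prior s3. Stack: []
Reduced word: (empty)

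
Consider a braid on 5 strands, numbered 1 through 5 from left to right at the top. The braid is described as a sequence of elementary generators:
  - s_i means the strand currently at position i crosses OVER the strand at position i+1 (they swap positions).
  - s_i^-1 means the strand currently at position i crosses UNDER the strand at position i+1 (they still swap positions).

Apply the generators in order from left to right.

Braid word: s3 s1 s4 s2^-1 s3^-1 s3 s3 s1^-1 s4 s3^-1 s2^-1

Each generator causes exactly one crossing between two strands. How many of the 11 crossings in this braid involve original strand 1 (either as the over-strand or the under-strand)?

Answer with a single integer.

Answer: 6

Derivation:
Gen 1: crossing 3x4. Involves strand 1? no. Count so far: 0
Gen 2: crossing 1x2. Involves strand 1? yes. Count so far: 1
Gen 3: crossing 3x5. Involves strand 1? no. Count so far: 1
Gen 4: crossing 1x4. Involves strand 1? yes. Count so far: 2
Gen 5: crossing 1x5. Involves strand 1? yes. Count so far: 3
Gen 6: crossing 5x1. Involves strand 1? yes. Count so far: 4
Gen 7: crossing 1x5. Involves strand 1? yes. Count so far: 5
Gen 8: crossing 2x4. Involves strand 1? no. Count so far: 5
Gen 9: crossing 1x3. Involves strand 1? yes. Count so far: 6
Gen 10: crossing 5x3. Involves strand 1? no. Count so far: 6
Gen 11: crossing 2x3. Involves strand 1? no. Count so far: 6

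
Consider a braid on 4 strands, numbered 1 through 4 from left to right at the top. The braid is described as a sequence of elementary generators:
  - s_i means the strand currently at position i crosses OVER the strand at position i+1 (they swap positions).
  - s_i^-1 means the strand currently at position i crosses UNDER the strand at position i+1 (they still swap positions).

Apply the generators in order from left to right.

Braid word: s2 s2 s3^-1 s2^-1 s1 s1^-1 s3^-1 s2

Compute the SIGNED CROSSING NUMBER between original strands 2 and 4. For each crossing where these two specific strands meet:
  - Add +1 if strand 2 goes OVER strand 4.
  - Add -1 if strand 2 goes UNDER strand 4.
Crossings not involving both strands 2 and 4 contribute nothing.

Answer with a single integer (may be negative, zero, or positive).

Answer: -1

Derivation:
Gen 1: crossing 2x3. Both 2&4? no. Sum: 0
Gen 2: crossing 3x2. Both 2&4? no. Sum: 0
Gen 3: crossing 3x4. Both 2&4? no. Sum: 0
Gen 4: 2 under 4. Both 2&4? yes. Contrib: -1. Sum: -1
Gen 5: crossing 1x4. Both 2&4? no. Sum: -1
Gen 6: crossing 4x1. Both 2&4? no. Sum: -1
Gen 7: crossing 2x3. Both 2&4? no. Sum: -1
Gen 8: crossing 4x3. Both 2&4? no. Sum: -1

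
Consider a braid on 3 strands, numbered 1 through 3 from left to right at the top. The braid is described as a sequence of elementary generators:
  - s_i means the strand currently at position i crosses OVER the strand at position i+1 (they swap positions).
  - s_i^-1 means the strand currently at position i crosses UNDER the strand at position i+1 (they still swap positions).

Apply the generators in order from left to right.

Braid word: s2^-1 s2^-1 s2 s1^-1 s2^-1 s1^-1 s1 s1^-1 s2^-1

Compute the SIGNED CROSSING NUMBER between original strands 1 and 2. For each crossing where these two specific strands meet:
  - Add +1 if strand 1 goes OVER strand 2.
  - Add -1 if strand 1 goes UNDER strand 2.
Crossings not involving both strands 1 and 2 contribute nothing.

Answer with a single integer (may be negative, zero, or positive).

Answer: -1

Derivation:
Gen 1: crossing 2x3. Both 1&2? no. Sum: 0
Gen 2: crossing 3x2. Both 1&2? no. Sum: 0
Gen 3: crossing 2x3. Both 1&2? no. Sum: 0
Gen 4: crossing 1x3. Both 1&2? no. Sum: 0
Gen 5: 1 under 2. Both 1&2? yes. Contrib: -1. Sum: -1
Gen 6: crossing 3x2. Both 1&2? no. Sum: -1
Gen 7: crossing 2x3. Both 1&2? no. Sum: -1
Gen 8: crossing 3x2. Both 1&2? no. Sum: -1
Gen 9: crossing 3x1. Both 1&2? no. Sum: -1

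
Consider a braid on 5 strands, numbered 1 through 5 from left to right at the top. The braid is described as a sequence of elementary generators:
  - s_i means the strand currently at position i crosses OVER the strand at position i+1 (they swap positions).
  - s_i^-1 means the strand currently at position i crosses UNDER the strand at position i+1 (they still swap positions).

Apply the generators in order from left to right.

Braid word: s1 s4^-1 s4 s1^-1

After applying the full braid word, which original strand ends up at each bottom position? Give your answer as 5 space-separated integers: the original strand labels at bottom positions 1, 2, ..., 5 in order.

Answer: 1 2 3 4 5

Derivation:
Gen 1 (s1): strand 1 crosses over strand 2. Perm now: [2 1 3 4 5]
Gen 2 (s4^-1): strand 4 crosses under strand 5. Perm now: [2 1 3 5 4]
Gen 3 (s4): strand 5 crosses over strand 4. Perm now: [2 1 3 4 5]
Gen 4 (s1^-1): strand 2 crosses under strand 1. Perm now: [1 2 3 4 5]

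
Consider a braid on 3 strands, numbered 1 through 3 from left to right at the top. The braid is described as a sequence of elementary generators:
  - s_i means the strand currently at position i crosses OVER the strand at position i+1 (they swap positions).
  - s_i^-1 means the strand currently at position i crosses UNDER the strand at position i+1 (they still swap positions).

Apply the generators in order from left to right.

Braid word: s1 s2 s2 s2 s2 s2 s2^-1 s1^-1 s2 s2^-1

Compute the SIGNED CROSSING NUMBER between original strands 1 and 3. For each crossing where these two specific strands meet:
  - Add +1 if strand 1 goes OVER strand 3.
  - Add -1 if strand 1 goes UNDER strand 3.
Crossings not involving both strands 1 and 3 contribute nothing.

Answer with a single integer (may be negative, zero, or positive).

Gen 1: crossing 1x2. Both 1&3? no. Sum: 0
Gen 2: 1 over 3. Both 1&3? yes. Contrib: +1. Sum: 1
Gen 3: 3 over 1. Both 1&3? yes. Contrib: -1. Sum: 0
Gen 4: 1 over 3. Both 1&3? yes. Contrib: +1. Sum: 1
Gen 5: 3 over 1. Both 1&3? yes. Contrib: -1. Sum: 0
Gen 6: 1 over 3. Both 1&3? yes. Contrib: +1. Sum: 1
Gen 7: 3 under 1. Both 1&3? yes. Contrib: +1. Sum: 2
Gen 8: crossing 2x1. Both 1&3? no. Sum: 2
Gen 9: crossing 2x3. Both 1&3? no. Sum: 2
Gen 10: crossing 3x2. Both 1&3? no. Sum: 2

Answer: 2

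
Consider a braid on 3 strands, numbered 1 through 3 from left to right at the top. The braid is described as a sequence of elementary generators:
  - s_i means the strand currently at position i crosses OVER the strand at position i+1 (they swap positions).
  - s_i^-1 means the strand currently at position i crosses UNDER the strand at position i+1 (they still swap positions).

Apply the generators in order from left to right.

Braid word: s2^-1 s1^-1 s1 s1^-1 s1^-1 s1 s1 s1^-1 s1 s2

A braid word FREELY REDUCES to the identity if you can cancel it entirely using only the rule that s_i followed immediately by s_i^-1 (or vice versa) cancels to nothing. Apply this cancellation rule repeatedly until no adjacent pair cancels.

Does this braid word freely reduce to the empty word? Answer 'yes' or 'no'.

Answer: yes

Derivation:
Gen 1 (s2^-1): push. Stack: [s2^-1]
Gen 2 (s1^-1): push. Stack: [s2^-1 s1^-1]
Gen 3 (s1): cancels prior s1^-1. Stack: [s2^-1]
Gen 4 (s1^-1): push. Stack: [s2^-1 s1^-1]
Gen 5 (s1^-1): push. Stack: [s2^-1 s1^-1 s1^-1]
Gen 6 (s1): cancels prior s1^-1. Stack: [s2^-1 s1^-1]
Gen 7 (s1): cancels prior s1^-1. Stack: [s2^-1]
Gen 8 (s1^-1): push. Stack: [s2^-1 s1^-1]
Gen 9 (s1): cancels prior s1^-1. Stack: [s2^-1]
Gen 10 (s2): cancels prior s2^-1. Stack: []
Reduced word: (empty)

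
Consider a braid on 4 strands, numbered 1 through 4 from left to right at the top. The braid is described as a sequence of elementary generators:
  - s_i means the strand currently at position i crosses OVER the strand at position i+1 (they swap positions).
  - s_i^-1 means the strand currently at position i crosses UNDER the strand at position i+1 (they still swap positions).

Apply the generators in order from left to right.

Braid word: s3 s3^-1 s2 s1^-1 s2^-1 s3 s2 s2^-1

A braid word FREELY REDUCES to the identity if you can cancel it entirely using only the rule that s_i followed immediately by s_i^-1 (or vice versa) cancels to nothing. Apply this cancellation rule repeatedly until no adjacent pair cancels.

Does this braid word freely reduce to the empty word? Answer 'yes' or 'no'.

Answer: no

Derivation:
Gen 1 (s3): push. Stack: [s3]
Gen 2 (s3^-1): cancels prior s3. Stack: []
Gen 3 (s2): push. Stack: [s2]
Gen 4 (s1^-1): push. Stack: [s2 s1^-1]
Gen 5 (s2^-1): push. Stack: [s2 s1^-1 s2^-1]
Gen 6 (s3): push. Stack: [s2 s1^-1 s2^-1 s3]
Gen 7 (s2): push. Stack: [s2 s1^-1 s2^-1 s3 s2]
Gen 8 (s2^-1): cancels prior s2. Stack: [s2 s1^-1 s2^-1 s3]
Reduced word: s2 s1^-1 s2^-1 s3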